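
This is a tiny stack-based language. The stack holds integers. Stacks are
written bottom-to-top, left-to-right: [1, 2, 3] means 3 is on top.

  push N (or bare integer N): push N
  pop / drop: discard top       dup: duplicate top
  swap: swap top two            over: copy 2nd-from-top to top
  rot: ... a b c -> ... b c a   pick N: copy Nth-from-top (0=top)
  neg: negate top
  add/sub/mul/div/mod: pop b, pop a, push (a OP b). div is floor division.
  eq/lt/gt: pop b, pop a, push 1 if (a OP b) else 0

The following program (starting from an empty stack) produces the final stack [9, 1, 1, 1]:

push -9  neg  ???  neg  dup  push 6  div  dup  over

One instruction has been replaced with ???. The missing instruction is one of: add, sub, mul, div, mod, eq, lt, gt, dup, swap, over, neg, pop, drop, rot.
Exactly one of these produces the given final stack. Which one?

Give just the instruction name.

Answer: neg

Derivation:
Stack before ???: [9]
Stack after ???:  [-9]
The instruction that transforms [9] -> [-9] is: neg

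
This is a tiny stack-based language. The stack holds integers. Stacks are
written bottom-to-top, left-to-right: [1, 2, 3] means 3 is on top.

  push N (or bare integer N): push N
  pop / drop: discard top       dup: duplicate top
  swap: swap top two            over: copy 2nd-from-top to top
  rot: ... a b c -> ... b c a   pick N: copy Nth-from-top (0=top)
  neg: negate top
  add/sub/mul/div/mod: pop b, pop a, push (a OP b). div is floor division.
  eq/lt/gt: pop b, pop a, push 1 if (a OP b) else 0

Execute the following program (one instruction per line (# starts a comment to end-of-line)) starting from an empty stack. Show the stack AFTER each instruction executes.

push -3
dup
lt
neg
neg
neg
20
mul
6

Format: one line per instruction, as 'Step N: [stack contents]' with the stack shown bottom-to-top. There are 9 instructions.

Step 1: [-3]
Step 2: [-3, -3]
Step 3: [0]
Step 4: [0]
Step 5: [0]
Step 6: [0]
Step 7: [0, 20]
Step 8: [0]
Step 9: [0, 6]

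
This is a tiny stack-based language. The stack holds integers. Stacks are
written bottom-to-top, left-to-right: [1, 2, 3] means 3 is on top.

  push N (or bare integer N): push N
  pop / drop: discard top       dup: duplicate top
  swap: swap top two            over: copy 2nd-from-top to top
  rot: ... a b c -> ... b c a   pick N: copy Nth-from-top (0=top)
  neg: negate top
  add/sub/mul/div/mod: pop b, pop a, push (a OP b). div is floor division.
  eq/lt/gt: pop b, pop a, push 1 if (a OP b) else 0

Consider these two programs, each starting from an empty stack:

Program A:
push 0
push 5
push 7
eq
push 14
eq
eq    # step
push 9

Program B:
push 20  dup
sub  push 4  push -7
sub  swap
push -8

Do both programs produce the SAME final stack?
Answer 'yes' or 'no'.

Answer: no

Derivation:
Program A trace:
  After 'push 0': [0]
  After 'push 5': [0, 5]
  After 'push 7': [0, 5, 7]
  After 'eq': [0, 0]
  After 'push 14': [0, 0, 14]
  After 'eq': [0, 0]
  After 'eq': [1]
  After 'push 9': [1, 9]
Program A final stack: [1, 9]

Program B trace:
  After 'push 20': [20]
  After 'dup': [20, 20]
  After 'sub': [0]
  After 'push 4': [0, 4]
  After 'push -7': [0, 4, -7]
  After 'sub': [0, 11]
  After 'swap': [11, 0]
  After 'push -8': [11, 0, -8]
Program B final stack: [11, 0, -8]
Same: no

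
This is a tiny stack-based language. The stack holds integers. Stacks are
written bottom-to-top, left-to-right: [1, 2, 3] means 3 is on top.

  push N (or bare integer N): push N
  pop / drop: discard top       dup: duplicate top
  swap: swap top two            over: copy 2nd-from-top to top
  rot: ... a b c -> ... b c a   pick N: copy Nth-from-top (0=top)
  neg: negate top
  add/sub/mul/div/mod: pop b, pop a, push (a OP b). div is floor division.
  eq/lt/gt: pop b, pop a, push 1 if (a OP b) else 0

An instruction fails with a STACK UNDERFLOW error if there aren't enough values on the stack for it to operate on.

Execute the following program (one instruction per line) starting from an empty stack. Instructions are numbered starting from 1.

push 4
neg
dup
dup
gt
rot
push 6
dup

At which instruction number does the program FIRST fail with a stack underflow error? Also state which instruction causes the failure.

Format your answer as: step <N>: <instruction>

Step 1 ('push 4'): stack = [4], depth = 1
Step 2 ('neg'): stack = [-4], depth = 1
Step 3 ('dup'): stack = [-4, -4], depth = 2
Step 4 ('dup'): stack = [-4, -4, -4], depth = 3
Step 5 ('gt'): stack = [-4, 0], depth = 2
Step 6 ('rot'): needs 3 value(s) but depth is 2 — STACK UNDERFLOW

Answer: step 6: rot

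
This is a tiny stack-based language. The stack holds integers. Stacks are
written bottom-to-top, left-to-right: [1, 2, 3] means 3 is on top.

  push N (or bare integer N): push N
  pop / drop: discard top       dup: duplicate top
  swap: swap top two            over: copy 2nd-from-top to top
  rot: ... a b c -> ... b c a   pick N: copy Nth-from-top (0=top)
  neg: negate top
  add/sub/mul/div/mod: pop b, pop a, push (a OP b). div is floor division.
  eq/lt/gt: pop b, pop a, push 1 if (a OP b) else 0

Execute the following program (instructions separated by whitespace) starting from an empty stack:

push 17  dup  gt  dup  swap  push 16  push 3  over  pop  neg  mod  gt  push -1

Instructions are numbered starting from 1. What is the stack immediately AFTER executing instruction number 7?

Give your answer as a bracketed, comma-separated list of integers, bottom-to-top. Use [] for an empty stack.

Answer: [0, 0, 16, 3]

Derivation:
Step 1 ('push 17'): [17]
Step 2 ('dup'): [17, 17]
Step 3 ('gt'): [0]
Step 4 ('dup'): [0, 0]
Step 5 ('swap'): [0, 0]
Step 6 ('push 16'): [0, 0, 16]
Step 7 ('push 3'): [0, 0, 16, 3]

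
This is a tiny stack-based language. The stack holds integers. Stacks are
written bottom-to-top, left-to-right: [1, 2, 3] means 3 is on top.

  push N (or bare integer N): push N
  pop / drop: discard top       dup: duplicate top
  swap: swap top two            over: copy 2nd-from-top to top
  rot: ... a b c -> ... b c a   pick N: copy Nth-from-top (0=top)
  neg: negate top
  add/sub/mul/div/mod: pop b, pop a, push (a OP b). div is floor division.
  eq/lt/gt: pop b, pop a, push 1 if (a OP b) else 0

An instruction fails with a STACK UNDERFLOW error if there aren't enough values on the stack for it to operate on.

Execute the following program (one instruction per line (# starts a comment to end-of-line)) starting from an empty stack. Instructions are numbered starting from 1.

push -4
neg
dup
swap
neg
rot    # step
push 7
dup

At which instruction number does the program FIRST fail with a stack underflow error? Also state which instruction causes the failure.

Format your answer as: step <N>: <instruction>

Answer: step 6: rot

Derivation:
Step 1 ('push -4'): stack = [-4], depth = 1
Step 2 ('neg'): stack = [4], depth = 1
Step 3 ('dup'): stack = [4, 4], depth = 2
Step 4 ('swap'): stack = [4, 4], depth = 2
Step 5 ('neg'): stack = [4, -4], depth = 2
Step 6 ('rot'): needs 3 value(s) but depth is 2 — STACK UNDERFLOW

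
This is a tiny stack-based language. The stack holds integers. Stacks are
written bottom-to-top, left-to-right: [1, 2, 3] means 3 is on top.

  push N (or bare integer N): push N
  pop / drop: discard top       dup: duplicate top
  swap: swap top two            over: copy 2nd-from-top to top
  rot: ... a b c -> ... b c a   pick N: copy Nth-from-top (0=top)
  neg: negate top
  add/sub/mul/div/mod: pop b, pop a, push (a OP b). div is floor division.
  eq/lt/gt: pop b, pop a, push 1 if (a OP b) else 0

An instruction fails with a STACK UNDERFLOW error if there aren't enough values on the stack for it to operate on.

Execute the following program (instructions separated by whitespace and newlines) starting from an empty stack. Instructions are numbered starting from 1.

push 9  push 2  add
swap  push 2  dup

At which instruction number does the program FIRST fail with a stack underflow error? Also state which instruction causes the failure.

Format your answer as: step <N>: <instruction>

Step 1 ('push 9'): stack = [9], depth = 1
Step 2 ('push 2'): stack = [9, 2], depth = 2
Step 3 ('add'): stack = [11], depth = 1
Step 4 ('swap'): needs 2 value(s) but depth is 1 — STACK UNDERFLOW

Answer: step 4: swap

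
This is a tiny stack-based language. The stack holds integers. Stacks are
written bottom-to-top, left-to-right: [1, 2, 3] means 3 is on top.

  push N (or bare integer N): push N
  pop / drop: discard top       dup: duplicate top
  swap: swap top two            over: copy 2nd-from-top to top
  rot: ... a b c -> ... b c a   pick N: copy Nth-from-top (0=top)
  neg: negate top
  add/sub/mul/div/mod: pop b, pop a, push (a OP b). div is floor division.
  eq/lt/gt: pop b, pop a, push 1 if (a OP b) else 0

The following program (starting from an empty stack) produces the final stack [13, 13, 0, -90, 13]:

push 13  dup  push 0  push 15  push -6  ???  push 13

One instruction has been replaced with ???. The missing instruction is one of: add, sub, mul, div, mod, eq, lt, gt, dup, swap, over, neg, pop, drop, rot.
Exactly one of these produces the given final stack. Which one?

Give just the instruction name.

Answer: mul

Derivation:
Stack before ???: [13, 13, 0, 15, -6]
Stack after ???:  [13, 13, 0, -90]
The instruction that transforms [13, 13, 0, 15, -6] -> [13, 13, 0, -90] is: mul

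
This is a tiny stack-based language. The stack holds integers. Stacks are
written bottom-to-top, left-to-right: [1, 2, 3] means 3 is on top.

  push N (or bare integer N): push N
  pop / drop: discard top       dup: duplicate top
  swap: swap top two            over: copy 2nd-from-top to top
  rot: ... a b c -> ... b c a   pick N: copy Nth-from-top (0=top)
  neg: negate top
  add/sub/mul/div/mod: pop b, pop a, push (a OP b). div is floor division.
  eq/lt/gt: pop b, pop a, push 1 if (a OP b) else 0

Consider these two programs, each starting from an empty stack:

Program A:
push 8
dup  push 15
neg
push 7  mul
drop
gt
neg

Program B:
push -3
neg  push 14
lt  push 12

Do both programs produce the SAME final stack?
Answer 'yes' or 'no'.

Answer: no

Derivation:
Program A trace:
  After 'push 8': [8]
  After 'dup': [8, 8]
  After 'push 15': [8, 8, 15]
  After 'neg': [8, 8, -15]
  After 'push 7': [8, 8, -15, 7]
  After 'mul': [8, 8, -105]
  After 'drop': [8, 8]
  After 'gt': [0]
  After 'neg': [0]
Program A final stack: [0]

Program B trace:
  After 'push -3': [-3]
  After 'neg': [3]
  After 'push 14': [3, 14]
  After 'lt': [1]
  After 'push 12': [1, 12]
Program B final stack: [1, 12]
Same: no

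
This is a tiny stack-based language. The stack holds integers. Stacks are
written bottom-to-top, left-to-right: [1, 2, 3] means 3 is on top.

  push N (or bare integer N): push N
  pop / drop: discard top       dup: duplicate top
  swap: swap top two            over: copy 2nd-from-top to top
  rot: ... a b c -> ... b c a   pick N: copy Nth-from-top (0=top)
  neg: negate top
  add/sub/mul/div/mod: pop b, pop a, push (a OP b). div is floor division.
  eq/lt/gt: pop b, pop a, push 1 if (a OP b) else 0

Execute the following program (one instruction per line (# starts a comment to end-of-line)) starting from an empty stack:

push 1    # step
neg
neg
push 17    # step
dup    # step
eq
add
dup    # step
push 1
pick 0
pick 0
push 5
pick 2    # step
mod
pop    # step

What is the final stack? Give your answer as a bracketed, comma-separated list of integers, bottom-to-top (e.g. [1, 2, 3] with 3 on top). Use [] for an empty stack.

Answer: [2, 2, 1, 1, 1]

Derivation:
After 'push 1': [1]
After 'neg': [-1]
After 'neg': [1]
After 'push 17': [1, 17]
After 'dup': [1, 17, 17]
After 'eq': [1, 1]
After 'add': [2]
After 'dup': [2, 2]
After 'push 1': [2, 2, 1]
After 'pick 0': [2, 2, 1, 1]
After 'pick 0': [2, 2, 1, 1, 1]
After 'push 5': [2, 2, 1, 1, 1, 5]
After 'pick 2': [2, 2, 1, 1, 1, 5, 1]
After 'mod': [2, 2, 1, 1, 1, 0]
After 'pop': [2, 2, 1, 1, 1]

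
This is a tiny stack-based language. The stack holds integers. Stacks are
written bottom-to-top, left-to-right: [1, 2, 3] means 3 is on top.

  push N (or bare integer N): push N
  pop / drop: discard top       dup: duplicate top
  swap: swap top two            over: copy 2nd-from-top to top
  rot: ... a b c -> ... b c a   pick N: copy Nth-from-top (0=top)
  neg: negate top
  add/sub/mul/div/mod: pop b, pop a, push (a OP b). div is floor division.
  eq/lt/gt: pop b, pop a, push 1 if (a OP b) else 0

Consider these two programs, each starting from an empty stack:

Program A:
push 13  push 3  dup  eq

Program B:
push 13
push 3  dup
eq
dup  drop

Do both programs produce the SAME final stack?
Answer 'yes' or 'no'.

Program A trace:
  After 'push 13': [13]
  After 'push 3': [13, 3]
  After 'dup': [13, 3, 3]
  After 'eq': [13, 1]
Program A final stack: [13, 1]

Program B trace:
  After 'push 13': [13]
  After 'push 3': [13, 3]
  After 'dup': [13, 3, 3]
  After 'eq': [13, 1]
  After 'dup': [13, 1, 1]
  After 'drop': [13, 1]
Program B final stack: [13, 1]
Same: yes

Answer: yes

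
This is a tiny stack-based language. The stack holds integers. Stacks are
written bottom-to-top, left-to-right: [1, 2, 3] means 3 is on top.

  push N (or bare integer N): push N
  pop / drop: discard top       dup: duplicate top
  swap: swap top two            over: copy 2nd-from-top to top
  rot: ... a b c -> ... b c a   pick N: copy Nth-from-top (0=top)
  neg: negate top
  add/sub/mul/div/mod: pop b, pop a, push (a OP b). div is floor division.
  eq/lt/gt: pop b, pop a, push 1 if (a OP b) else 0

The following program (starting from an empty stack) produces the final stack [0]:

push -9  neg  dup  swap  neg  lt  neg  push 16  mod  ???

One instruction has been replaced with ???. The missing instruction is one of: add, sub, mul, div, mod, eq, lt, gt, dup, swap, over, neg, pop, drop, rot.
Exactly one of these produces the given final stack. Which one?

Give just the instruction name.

Stack before ???: [0]
Stack after ???:  [0]
The instruction that transforms [0] -> [0] is: neg

Answer: neg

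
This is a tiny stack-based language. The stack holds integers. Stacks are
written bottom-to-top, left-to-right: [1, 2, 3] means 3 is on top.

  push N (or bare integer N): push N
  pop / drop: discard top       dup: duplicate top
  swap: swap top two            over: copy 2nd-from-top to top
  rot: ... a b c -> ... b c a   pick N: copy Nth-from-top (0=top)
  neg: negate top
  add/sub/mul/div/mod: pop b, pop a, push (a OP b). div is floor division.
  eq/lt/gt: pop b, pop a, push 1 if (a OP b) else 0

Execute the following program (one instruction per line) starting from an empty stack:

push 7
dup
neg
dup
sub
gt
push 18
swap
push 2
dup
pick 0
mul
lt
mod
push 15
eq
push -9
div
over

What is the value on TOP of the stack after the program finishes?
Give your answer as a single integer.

Answer: 18

Derivation:
After 'push 7': [7]
After 'dup': [7, 7]
After 'neg': [7, -7]
After 'dup': [7, -7, -7]
After 'sub': [7, 0]
After 'gt': [1]
After 'push 18': [1, 18]
After 'swap': [18, 1]
After 'push 2': [18, 1, 2]
After 'dup': [18, 1, 2, 2]
After 'pick 0': [18, 1, 2, 2, 2]
After 'mul': [18, 1, 2, 4]
After 'lt': [18, 1, 1]
After 'mod': [18, 0]
After 'push 15': [18, 0, 15]
After 'eq': [18, 0]
After 'push -9': [18, 0, -9]
After 'div': [18, 0]
After 'over': [18, 0, 18]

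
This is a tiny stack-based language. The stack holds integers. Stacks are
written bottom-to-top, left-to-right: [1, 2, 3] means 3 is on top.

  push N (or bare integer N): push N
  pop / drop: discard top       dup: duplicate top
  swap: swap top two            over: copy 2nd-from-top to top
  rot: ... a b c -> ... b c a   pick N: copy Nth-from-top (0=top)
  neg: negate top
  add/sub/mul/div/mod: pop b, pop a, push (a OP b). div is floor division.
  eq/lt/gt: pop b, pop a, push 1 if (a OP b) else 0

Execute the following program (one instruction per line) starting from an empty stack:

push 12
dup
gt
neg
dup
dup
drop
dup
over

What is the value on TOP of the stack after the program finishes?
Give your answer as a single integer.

Answer: 0

Derivation:
After 'push 12': [12]
After 'dup': [12, 12]
After 'gt': [0]
After 'neg': [0]
After 'dup': [0, 0]
After 'dup': [0, 0, 0]
After 'drop': [0, 0]
After 'dup': [0, 0, 0]
After 'over': [0, 0, 0, 0]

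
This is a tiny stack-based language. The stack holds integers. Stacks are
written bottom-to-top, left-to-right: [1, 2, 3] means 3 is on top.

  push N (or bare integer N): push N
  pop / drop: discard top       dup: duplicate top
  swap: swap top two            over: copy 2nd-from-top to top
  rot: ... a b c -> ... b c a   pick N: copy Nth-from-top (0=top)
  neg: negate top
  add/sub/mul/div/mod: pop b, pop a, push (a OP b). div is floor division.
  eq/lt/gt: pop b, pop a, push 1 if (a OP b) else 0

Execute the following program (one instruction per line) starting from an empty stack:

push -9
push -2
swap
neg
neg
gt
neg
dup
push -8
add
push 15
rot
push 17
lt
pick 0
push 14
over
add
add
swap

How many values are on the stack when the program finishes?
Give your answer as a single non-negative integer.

After 'push -9': stack = [-9] (depth 1)
After 'push -2': stack = [-9, -2] (depth 2)
After 'swap': stack = [-2, -9] (depth 2)
After 'neg': stack = [-2, 9] (depth 2)
After 'neg': stack = [-2, -9] (depth 2)
After 'gt': stack = [1] (depth 1)
After 'neg': stack = [-1] (depth 1)
After 'dup': stack = [-1, -1] (depth 2)
After 'push -8': stack = [-1, -1, -8] (depth 3)
After 'add': stack = [-1, -9] (depth 2)
After 'push 15': stack = [-1, -9, 15] (depth 3)
After 'rot': stack = [-9, 15, -1] (depth 3)
After 'push 17': stack = [-9, 15, -1, 17] (depth 4)
After 'lt': stack = [-9, 15, 1] (depth 3)
After 'pick 0': stack = [-9, 15, 1, 1] (depth 4)
After 'push 14': stack = [-9, 15, 1, 1, 14] (depth 5)
After 'over': stack = [-9, 15, 1, 1, 14, 1] (depth 6)
After 'add': stack = [-9, 15, 1, 1, 15] (depth 5)
After 'add': stack = [-9, 15, 1, 16] (depth 4)
After 'swap': stack = [-9, 15, 16, 1] (depth 4)

Answer: 4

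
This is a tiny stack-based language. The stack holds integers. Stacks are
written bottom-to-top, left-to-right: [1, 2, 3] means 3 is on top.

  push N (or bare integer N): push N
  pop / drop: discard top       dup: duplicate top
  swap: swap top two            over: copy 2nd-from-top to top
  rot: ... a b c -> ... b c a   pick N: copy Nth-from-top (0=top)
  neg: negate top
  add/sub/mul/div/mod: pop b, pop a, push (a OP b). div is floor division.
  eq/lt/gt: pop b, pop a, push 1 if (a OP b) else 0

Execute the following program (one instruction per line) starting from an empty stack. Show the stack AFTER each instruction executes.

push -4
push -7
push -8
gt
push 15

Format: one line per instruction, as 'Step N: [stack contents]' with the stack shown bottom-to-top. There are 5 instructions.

Step 1: [-4]
Step 2: [-4, -7]
Step 3: [-4, -7, -8]
Step 4: [-4, 1]
Step 5: [-4, 1, 15]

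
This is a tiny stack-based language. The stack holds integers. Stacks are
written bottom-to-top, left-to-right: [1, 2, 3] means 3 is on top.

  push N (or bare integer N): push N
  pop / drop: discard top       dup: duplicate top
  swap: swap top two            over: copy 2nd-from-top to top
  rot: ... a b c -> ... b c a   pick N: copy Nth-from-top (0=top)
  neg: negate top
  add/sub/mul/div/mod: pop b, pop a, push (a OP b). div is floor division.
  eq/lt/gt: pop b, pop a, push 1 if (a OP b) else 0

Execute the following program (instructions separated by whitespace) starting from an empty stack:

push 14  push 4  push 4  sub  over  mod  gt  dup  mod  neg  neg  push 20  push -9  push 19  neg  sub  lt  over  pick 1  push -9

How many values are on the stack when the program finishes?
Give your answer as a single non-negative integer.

Answer: 5

Derivation:
After 'push 14': stack = [14] (depth 1)
After 'push 4': stack = [14, 4] (depth 2)
After 'push 4': stack = [14, 4, 4] (depth 3)
After 'sub': stack = [14, 0] (depth 2)
After 'over': stack = [14, 0, 14] (depth 3)
After 'mod': stack = [14, 0] (depth 2)
After 'gt': stack = [1] (depth 1)
After 'dup': stack = [1, 1] (depth 2)
After 'mod': stack = [0] (depth 1)
After 'neg': stack = [0] (depth 1)
After 'neg': stack = [0] (depth 1)
After 'push 20': stack = [0, 20] (depth 2)
After 'push -9': stack = [0, 20, -9] (depth 3)
After 'push 19': stack = [0, 20, -9, 19] (depth 4)
After 'neg': stack = [0, 20, -9, -19] (depth 4)
After 'sub': stack = [0, 20, 10] (depth 3)
After 'lt': stack = [0, 0] (depth 2)
After 'over': stack = [0, 0, 0] (depth 3)
After 'pick 1': stack = [0, 0, 0, 0] (depth 4)
After 'push -9': stack = [0, 0, 0, 0, -9] (depth 5)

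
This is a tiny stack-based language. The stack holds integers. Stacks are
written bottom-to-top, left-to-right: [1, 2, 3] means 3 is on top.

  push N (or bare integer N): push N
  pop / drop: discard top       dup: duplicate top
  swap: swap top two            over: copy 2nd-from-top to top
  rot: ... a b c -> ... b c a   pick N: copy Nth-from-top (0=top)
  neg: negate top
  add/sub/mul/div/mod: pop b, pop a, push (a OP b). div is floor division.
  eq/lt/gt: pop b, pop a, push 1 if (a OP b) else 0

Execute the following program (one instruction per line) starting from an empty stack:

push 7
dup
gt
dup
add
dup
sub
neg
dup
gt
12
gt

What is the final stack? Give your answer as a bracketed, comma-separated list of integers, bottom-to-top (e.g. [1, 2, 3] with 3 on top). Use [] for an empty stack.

Answer: [0]

Derivation:
After 'push 7': [7]
After 'dup': [7, 7]
After 'gt': [0]
After 'dup': [0, 0]
After 'add': [0]
After 'dup': [0, 0]
After 'sub': [0]
After 'neg': [0]
After 'dup': [0, 0]
After 'gt': [0]
After 'push 12': [0, 12]
After 'gt': [0]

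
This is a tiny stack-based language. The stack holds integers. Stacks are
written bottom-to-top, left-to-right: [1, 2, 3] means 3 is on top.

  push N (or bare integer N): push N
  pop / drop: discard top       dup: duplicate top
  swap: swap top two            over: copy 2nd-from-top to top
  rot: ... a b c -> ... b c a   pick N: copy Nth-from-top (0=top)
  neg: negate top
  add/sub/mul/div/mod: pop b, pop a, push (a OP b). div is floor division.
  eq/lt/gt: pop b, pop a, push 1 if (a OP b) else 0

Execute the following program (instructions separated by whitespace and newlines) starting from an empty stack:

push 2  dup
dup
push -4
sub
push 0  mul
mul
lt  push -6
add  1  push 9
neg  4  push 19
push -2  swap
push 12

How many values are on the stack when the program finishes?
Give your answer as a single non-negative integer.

After 'push 2': stack = [2] (depth 1)
After 'dup': stack = [2, 2] (depth 2)
After 'dup': stack = [2, 2, 2] (depth 3)
After 'push -4': stack = [2, 2, 2, -4] (depth 4)
After 'sub': stack = [2, 2, 6] (depth 3)
After 'push 0': stack = [2, 2, 6, 0] (depth 4)
After 'mul': stack = [2, 2, 0] (depth 3)
After 'mul': stack = [2, 0] (depth 2)
After 'lt': stack = [0] (depth 1)
After 'push -6': stack = [0, -6] (depth 2)
After 'add': stack = [-6] (depth 1)
After 'push 1': stack = [-6, 1] (depth 2)
After 'push 9': stack = [-6, 1, 9] (depth 3)
After 'neg': stack = [-6, 1, -9] (depth 3)
After 'push 4': stack = [-6, 1, -9, 4] (depth 4)
After 'push 19': stack = [-6, 1, -9, 4, 19] (depth 5)
After 'push -2': stack = [-6, 1, -9, 4, 19, -2] (depth 6)
After 'swap': stack = [-6, 1, -9, 4, -2, 19] (depth 6)
After 'push 12': stack = [-6, 1, -9, 4, -2, 19, 12] (depth 7)

Answer: 7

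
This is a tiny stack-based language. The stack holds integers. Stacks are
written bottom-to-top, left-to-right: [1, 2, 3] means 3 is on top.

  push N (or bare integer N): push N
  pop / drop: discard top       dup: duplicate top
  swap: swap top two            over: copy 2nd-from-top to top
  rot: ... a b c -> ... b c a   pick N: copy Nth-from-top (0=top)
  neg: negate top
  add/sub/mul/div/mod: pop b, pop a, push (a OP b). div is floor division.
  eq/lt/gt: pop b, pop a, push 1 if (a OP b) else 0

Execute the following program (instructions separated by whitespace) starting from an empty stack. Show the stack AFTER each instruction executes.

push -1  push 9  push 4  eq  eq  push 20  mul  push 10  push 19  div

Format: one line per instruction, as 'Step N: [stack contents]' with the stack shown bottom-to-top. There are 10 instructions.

Step 1: [-1]
Step 2: [-1, 9]
Step 3: [-1, 9, 4]
Step 4: [-1, 0]
Step 5: [0]
Step 6: [0, 20]
Step 7: [0]
Step 8: [0, 10]
Step 9: [0, 10, 19]
Step 10: [0, 0]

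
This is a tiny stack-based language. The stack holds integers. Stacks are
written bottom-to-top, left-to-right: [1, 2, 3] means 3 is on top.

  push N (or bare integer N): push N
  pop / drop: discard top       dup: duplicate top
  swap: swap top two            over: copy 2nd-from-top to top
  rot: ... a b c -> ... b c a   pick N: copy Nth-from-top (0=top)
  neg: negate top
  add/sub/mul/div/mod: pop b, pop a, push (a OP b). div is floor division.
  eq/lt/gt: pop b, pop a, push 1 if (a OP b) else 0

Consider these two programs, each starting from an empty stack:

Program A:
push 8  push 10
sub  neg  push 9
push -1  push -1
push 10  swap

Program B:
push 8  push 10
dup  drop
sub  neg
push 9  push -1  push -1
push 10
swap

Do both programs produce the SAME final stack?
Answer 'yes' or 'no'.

Answer: yes

Derivation:
Program A trace:
  After 'push 8': [8]
  After 'push 10': [8, 10]
  After 'sub': [-2]
  After 'neg': [2]
  After 'push 9': [2, 9]
  After 'push -1': [2, 9, -1]
  After 'push -1': [2, 9, -1, -1]
  After 'push 10': [2, 9, -1, -1, 10]
  After 'swap': [2, 9, -1, 10, -1]
Program A final stack: [2, 9, -1, 10, -1]

Program B trace:
  After 'push 8': [8]
  After 'push 10': [8, 10]
  After 'dup': [8, 10, 10]
  After 'drop': [8, 10]
  After 'sub': [-2]
  After 'neg': [2]
  After 'push 9': [2, 9]
  After 'push -1': [2, 9, -1]
  After 'push -1': [2, 9, -1, -1]
  After 'push 10': [2, 9, -1, -1, 10]
  After 'swap': [2, 9, -1, 10, -1]
Program B final stack: [2, 9, -1, 10, -1]
Same: yes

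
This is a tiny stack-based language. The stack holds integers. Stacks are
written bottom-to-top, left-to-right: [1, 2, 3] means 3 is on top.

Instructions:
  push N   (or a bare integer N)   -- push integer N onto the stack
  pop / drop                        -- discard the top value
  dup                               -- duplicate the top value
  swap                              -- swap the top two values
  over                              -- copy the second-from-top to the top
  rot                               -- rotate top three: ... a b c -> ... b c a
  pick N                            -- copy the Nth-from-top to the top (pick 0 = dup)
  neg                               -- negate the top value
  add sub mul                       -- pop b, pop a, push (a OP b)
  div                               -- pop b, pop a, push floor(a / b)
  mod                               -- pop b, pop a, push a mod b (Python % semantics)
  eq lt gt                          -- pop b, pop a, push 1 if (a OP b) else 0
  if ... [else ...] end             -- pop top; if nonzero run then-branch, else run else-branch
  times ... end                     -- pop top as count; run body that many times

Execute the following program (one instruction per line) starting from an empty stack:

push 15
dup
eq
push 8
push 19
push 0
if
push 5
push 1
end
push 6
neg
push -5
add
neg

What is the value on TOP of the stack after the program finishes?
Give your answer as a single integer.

After 'push 15': [15]
After 'dup': [15, 15]
After 'eq': [1]
After 'push 8': [1, 8]
After 'push 19': [1, 8, 19]
After 'push 0': [1, 8, 19, 0]
After 'if': [1, 8, 19]
After 'push 6': [1, 8, 19, 6]
After 'neg': [1, 8, 19, -6]
After 'push -5': [1, 8, 19, -6, -5]
After 'add': [1, 8, 19, -11]
After 'neg': [1, 8, 19, 11]

Answer: 11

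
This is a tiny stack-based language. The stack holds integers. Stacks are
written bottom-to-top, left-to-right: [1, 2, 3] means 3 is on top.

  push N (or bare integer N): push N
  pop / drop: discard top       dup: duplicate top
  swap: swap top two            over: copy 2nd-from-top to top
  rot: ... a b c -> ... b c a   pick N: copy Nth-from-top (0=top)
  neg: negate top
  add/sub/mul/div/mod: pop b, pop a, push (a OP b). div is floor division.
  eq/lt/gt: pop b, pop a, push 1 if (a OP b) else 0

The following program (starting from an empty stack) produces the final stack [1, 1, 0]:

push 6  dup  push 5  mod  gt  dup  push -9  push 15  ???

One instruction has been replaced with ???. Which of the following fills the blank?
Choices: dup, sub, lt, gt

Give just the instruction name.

Answer: gt

Derivation:
Stack before ???: [1, 1, -9, 15]
Stack after ???:  [1, 1, 0]
Checking each choice:
  dup: produces [1, 1, -9, 15, 15]
  sub: produces [1, 1, -24]
  lt: produces [1, 1, 1]
  gt: MATCH


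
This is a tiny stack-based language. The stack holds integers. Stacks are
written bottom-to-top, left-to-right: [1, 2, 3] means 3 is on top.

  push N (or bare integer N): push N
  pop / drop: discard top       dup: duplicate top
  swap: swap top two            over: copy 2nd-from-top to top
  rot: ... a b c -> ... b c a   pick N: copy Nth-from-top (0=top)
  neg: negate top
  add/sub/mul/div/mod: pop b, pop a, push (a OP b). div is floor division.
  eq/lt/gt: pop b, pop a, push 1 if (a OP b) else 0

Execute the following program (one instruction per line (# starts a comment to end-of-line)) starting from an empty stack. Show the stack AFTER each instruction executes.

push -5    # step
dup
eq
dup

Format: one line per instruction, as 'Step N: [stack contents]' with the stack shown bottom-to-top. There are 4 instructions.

Step 1: [-5]
Step 2: [-5, -5]
Step 3: [1]
Step 4: [1, 1]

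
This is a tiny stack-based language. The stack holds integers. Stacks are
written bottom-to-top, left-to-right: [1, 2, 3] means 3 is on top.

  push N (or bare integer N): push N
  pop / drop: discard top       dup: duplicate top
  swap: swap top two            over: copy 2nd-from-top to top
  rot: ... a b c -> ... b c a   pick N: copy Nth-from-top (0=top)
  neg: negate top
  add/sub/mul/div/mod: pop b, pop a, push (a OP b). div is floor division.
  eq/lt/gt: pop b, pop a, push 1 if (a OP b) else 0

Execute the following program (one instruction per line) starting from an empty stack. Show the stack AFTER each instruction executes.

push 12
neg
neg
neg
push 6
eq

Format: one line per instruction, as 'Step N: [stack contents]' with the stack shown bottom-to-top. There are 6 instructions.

Step 1: [12]
Step 2: [-12]
Step 3: [12]
Step 4: [-12]
Step 5: [-12, 6]
Step 6: [0]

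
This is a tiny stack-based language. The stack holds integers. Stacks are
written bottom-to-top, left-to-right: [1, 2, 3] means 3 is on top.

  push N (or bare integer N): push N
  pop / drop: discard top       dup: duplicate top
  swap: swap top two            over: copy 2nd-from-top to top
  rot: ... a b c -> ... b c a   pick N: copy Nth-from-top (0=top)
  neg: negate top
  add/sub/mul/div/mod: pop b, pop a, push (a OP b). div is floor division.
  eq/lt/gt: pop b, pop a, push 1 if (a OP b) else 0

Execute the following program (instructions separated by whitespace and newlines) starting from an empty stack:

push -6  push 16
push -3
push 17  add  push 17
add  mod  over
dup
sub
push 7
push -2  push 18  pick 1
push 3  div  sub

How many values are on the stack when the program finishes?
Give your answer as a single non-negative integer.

Answer: 6

Derivation:
After 'push -6': stack = [-6] (depth 1)
After 'push 16': stack = [-6, 16] (depth 2)
After 'push -3': stack = [-6, 16, -3] (depth 3)
After 'push 17': stack = [-6, 16, -3, 17] (depth 4)
After 'add': stack = [-6, 16, 14] (depth 3)
After 'push 17': stack = [-6, 16, 14, 17] (depth 4)
After 'add': stack = [-6, 16, 31] (depth 3)
After 'mod': stack = [-6, 16] (depth 2)
After 'over': stack = [-6, 16, -6] (depth 3)
After 'dup': stack = [-6, 16, -6, -6] (depth 4)
After 'sub': stack = [-6, 16, 0] (depth 3)
After 'push 7': stack = [-6, 16, 0, 7] (depth 4)
After 'push -2': stack = [-6, 16, 0, 7, -2] (depth 5)
After 'push 18': stack = [-6, 16, 0, 7, -2, 18] (depth 6)
After 'pick 1': stack = [-6, 16, 0, 7, -2, 18, -2] (depth 7)
After 'push 3': stack = [-6, 16, 0, 7, -2, 18, -2, 3] (depth 8)
After 'div': stack = [-6, 16, 0, 7, -2, 18, -1] (depth 7)
After 'sub': stack = [-6, 16, 0, 7, -2, 19] (depth 6)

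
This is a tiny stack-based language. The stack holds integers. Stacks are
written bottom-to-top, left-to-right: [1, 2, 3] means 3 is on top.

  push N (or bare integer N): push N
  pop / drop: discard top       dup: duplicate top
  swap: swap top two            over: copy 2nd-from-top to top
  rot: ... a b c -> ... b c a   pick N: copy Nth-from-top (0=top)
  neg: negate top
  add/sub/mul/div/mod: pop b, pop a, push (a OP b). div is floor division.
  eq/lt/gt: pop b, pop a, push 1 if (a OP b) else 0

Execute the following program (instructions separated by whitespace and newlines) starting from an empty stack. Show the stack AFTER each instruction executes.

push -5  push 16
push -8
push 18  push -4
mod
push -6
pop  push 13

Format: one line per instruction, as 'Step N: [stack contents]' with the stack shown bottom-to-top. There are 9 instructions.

Step 1: [-5]
Step 2: [-5, 16]
Step 3: [-5, 16, -8]
Step 4: [-5, 16, -8, 18]
Step 5: [-5, 16, -8, 18, -4]
Step 6: [-5, 16, -8, -2]
Step 7: [-5, 16, -8, -2, -6]
Step 8: [-5, 16, -8, -2]
Step 9: [-5, 16, -8, -2, 13]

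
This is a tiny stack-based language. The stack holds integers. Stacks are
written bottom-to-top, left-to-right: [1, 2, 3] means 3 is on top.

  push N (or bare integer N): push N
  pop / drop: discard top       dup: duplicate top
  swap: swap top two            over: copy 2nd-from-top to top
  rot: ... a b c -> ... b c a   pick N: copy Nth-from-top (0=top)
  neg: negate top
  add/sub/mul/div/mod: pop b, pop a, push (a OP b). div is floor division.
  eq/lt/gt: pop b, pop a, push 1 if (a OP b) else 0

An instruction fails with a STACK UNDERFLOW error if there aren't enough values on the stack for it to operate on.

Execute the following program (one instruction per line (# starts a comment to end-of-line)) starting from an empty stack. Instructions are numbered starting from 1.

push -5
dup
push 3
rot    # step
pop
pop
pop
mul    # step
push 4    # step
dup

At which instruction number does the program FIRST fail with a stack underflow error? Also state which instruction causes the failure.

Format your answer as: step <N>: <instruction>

Step 1 ('push -5'): stack = [-5], depth = 1
Step 2 ('dup'): stack = [-5, -5], depth = 2
Step 3 ('push 3'): stack = [-5, -5, 3], depth = 3
Step 4 ('rot'): stack = [-5, 3, -5], depth = 3
Step 5 ('pop'): stack = [-5, 3], depth = 2
Step 6 ('pop'): stack = [-5], depth = 1
Step 7 ('pop'): stack = [], depth = 0
Step 8 ('mul'): needs 2 value(s) but depth is 0 — STACK UNDERFLOW

Answer: step 8: mul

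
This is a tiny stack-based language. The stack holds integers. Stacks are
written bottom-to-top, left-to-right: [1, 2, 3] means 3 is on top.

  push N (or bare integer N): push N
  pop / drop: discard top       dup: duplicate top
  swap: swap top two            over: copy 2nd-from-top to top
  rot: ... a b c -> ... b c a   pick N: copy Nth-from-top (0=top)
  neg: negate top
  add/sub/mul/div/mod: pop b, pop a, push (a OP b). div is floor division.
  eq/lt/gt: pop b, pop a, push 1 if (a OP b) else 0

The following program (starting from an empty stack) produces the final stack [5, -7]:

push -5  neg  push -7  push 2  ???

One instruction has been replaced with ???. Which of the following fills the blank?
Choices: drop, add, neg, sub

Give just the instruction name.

Stack before ???: [5, -7, 2]
Stack after ???:  [5, -7]
Checking each choice:
  drop: MATCH
  add: produces [5, -5]
  neg: produces [5, -7, -2]
  sub: produces [5, -9]


Answer: drop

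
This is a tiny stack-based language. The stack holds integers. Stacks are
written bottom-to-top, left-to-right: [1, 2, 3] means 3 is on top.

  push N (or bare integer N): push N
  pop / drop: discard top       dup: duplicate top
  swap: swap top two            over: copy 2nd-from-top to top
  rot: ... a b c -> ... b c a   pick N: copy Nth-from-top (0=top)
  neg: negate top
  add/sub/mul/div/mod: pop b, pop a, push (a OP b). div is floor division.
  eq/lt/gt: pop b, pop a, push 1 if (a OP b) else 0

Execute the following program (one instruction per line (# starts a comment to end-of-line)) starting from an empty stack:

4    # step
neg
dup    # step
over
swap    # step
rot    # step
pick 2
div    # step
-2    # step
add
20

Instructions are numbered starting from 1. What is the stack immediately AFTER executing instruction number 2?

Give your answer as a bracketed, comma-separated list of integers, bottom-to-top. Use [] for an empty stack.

Answer: [-4]

Derivation:
Step 1 ('4'): [4]
Step 2 ('neg'): [-4]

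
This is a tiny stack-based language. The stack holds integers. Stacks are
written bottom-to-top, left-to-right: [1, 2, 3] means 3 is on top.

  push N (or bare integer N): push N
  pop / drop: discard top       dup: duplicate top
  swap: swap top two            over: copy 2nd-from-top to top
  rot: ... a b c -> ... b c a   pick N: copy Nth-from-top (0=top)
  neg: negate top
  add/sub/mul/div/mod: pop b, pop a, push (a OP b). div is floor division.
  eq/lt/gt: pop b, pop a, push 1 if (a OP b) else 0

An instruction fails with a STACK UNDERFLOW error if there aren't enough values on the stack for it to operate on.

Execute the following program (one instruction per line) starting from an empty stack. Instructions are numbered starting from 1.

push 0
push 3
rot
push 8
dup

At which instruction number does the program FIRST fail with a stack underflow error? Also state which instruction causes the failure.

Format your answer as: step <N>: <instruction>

Answer: step 3: rot

Derivation:
Step 1 ('push 0'): stack = [0], depth = 1
Step 2 ('push 3'): stack = [0, 3], depth = 2
Step 3 ('rot'): needs 3 value(s) but depth is 2 — STACK UNDERFLOW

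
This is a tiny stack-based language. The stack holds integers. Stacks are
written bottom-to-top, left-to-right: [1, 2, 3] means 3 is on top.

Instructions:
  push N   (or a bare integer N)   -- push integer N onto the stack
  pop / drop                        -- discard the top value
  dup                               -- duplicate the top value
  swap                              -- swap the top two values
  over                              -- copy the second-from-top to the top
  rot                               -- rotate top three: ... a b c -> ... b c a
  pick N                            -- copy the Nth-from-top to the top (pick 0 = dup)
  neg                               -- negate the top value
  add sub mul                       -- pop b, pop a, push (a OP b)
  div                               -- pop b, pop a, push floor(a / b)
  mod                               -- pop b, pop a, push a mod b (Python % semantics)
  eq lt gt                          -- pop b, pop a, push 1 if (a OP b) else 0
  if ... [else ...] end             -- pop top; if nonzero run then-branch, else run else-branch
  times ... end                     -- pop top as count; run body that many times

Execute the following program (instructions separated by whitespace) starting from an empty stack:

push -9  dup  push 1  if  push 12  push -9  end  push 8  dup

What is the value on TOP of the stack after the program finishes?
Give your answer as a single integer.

Answer: 8

Derivation:
After 'push -9': [-9]
After 'dup': [-9, -9]
After 'push 1': [-9, -9, 1]
After 'if': [-9, -9]
After 'push 12': [-9, -9, 12]
After 'push -9': [-9, -9, 12, -9]
After 'push 8': [-9, -9, 12, -9, 8]
After 'dup': [-9, -9, 12, -9, 8, 8]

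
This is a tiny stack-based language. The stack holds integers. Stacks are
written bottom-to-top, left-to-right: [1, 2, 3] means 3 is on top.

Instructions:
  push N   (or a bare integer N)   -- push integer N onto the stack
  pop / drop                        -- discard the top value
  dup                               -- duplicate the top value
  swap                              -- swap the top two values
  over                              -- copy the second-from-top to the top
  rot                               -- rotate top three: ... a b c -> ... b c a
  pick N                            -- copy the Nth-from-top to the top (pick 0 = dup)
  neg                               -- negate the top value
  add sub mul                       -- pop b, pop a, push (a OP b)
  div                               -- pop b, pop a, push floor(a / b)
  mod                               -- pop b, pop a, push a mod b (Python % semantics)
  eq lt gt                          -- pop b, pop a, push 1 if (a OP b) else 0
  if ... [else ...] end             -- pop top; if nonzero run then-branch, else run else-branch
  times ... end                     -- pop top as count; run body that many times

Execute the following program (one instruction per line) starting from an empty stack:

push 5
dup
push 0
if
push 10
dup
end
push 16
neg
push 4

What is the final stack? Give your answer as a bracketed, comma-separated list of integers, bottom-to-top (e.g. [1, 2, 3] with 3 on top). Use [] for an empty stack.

After 'push 5': [5]
After 'dup': [5, 5]
After 'push 0': [5, 5, 0]
After 'if': [5, 5]
After 'push 16': [5, 5, 16]
After 'neg': [5, 5, -16]
After 'push 4': [5, 5, -16, 4]

Answer: [5, 5, -16, 4]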